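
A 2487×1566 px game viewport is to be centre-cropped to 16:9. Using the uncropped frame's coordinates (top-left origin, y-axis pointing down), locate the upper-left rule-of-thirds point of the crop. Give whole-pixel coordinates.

2487/1566 < 16/9, so the 16:9 crop keeps the full width 2487 and trims height to 2487 × 9/16 = 1398.94 px.
Top offset = (1566 − 1398.94)/2 = 83.53 px; left offset = 0.
Upper-left is one-third across and one-third down within the crop:
x = 0.00 + 1 × 2487.00/3 ≈ 829; y = 83.53 + 1 × 1398.94/3 ≈ 550.

x = 829 px, y = 550 px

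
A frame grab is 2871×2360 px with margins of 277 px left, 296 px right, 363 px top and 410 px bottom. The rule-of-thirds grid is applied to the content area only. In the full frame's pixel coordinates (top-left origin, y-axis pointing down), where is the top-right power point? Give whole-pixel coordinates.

Content width = 2871 − 277 − 296 = 2298 px; content height = 2360 − 363 − 410 = 1587 px.
Top-right is two-thirds across and one-third down within the content area.
x = 277 + 2 × 2298/3 = 277 + 1532.00 ≈ 1809
y = 363 + 1 × 1587/3 = 363 + 529.00 ≈ 892

x = 1809 px, y = 892 px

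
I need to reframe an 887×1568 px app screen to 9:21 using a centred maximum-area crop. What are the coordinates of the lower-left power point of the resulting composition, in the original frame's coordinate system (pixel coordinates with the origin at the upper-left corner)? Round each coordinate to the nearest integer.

x = 332 px, y = 1045 px

887/1568 > 9/21, so the 9:21 crop keeps the full height 1568 and trims width to 1568 × 9/21 = 672.00 px.
Left offset = (887 − 672.00)/2 = 107.50 px; top offset = 0.
Lower-left is one-third across and two-thirds down within the crop:
x = 107.50 + 1 × 672.00/3 ≈ 332; y = 0.00 + 2 × 1568.00/3 ≈ 1045.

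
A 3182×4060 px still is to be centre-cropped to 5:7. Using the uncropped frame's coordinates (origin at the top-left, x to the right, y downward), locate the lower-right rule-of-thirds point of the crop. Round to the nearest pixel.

x = 2074 px, y = 2707 px

3182/4060 > 5/7, so the 5:7 crop keeps the full height 4060 and trims width to 4060 × 5/7 = 2900.00 px.
Left offset = (3182 − 2900.00)/2 = 141.00 px; top offset = 0.
Lower-right is two-thirds across and two-thirds down within the crop:
x = 141.00 + 2 × 2900.00/3 ≈ 2074; y = 0.00 + 2 × 4060.00/3 ≈ 2707.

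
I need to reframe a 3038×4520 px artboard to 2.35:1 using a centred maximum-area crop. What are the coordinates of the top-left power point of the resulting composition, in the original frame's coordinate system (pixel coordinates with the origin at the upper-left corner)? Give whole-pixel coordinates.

3038/4520 < 2.35/1, so the 2.35:1 crop keeps the full width 3038 and trims height to 3038 × 1/2.35 = 1292.77 px.
Top offset = (4520 − 1292.77)/2 = 1613.62 px; left offset = 0.
Top-left is one-third across and one-third down within the crop:
x = 0.00 + 1 × 3038.00/3 ≈ 1013; y = 1613.62 + 1 × 1292.77/3 ≈ 2045.

x = 1013 px, y = 2045 px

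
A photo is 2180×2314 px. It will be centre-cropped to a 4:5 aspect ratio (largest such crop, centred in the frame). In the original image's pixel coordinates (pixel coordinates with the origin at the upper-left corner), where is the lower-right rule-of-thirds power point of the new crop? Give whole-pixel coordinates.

x = 1399 px, y = 1543 px

2180/2314 > 4/5, so the 4:5 crop keeps the full height 2314 and trims width to 2314 × 4/5 = 1851.20 px.
Left offset = (2180 − 1851.20)/2 = 164.40 px; top offset = 0.
Lower-right is two-thirds across and two-thirds down within the crop:
x = 164.40 + 2 × 1851.20/3 ≈ 1399; y = 0.00 + 2 × 2314.00/3 ≈ 1543.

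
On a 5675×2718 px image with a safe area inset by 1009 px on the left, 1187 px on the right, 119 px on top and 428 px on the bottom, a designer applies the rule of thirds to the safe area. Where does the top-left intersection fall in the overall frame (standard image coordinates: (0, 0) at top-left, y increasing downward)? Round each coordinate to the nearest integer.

(2169, 843)

Content width = 5675 − 1009 − 1187 = 3479 px; content height = 2718 − 119 − 428 = 2171 px.
Top-left is one-third across and one-third down within the safe area.
x = 1009 + 1 × 3479/3 = 1009 + 1159.67 ≈ 2169
y = 119 + 1 × 2171/3 = 119 + 723.67 ≈ 843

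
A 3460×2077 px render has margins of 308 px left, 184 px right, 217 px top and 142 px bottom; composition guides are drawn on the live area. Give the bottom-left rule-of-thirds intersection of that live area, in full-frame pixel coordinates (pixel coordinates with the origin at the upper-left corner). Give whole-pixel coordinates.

Content width = 3460 − 308 − 184 = 2968 px; content height = 2077 − 217 − 142 = 1718 px.
Bottom-left is one-third across and two-thirds down within the live area.
x = 308 + 1 × 2968/3 = 308 + 989.33 ≈ 1297
y = 217 + 2 × 1718/3 = 217 + 1145.33 ≈ 1362

x = 1297 px, y = 1362 px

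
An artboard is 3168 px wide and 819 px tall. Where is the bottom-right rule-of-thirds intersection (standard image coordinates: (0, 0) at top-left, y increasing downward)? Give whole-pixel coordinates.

The bottom-right point sits two-thirds of the way across and two-thirds of the way down.
x = 2 × 3168/3 ≈ 2112; y = 2 × 819/3 ≈ 546.

(2112, 546)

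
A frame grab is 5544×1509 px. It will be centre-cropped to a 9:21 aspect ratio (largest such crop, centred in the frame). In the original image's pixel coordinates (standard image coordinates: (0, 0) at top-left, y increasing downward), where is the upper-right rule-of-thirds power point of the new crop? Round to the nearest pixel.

5544/1509 > 9/21, so the 9:21 crop keeps the full height 1509 and trims width to 1509 × 9/21 = 646.71 px.
Left offset = (5544 − 646.71)/2 = 2448.64 px; top offset = 0.
Upper-right is two-thirds across and one-third down within the crop:
x = 2448.64 + 2 × 646.71/3 ≈ 2880; y = 0.00 + 1 × 1509.00/3 ≈ 503.

(2880, 503)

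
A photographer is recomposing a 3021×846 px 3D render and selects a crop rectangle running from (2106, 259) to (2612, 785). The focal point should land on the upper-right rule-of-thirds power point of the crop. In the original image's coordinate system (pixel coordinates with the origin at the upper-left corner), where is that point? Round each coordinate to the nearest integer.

Crop width = 2612 − 2106 = 506 px; one third is 168.67 px.
Crop height = 785 − 259 = 526 px; one third is 175.33 px.
The upper-right point is two-thirds across and one-third down within the crop:
x = 2106 + 2 × 168.67 ≈ 2443; y = 259 + 1 × 175.33 ≈ 434.

x = 2443 px, y = 434 px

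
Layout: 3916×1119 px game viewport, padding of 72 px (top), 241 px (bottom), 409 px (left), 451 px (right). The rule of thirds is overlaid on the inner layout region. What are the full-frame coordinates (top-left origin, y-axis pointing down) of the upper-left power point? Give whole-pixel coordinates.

Content width = 3916 − 409 − 451 = 3056 px; content height = 1119 − 72 − 241 = 806 px.
Upper-left is one-third across and one-third down within the inner layout region.
x = 409 + 1 × 3056/3 = 409 + 1018.67 ≈ 1428
y = 72 + 1 × 806/3 = 72 + 268.67 ≈ 341

x = 1428 px, y = 341 px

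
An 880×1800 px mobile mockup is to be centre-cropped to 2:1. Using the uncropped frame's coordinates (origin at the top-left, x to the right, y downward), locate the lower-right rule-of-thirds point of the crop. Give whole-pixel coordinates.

880/1800 < 2/1, so the 2:1 crop keeps the full width 880 and trims height to 880 × 1/2 = 440.00 px.
Top offset = (1800 − 440.00)/2 = 680.00 px; left offset = 0.
Lower-right is two-thirds across and two-thirds down within the crop:
x = 0.00 + 2 × 880.00/3 ≈ 587; y = 680.00 + 2 × 440.00/3 ≈ 973.

x = 587 px, y = 973 px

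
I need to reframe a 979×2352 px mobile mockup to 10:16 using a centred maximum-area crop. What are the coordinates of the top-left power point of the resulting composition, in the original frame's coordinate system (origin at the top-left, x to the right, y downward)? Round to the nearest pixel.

979/2352 < 10/16, so the 10:16 crop keeps the full width 979 and trims height to 979 × 16/10 = 1566.40 px.
Top offset = (2352 − 1566.40)/2 = 392.80 px; left offset = 0.
Top-left is one-third across and one-third down within the crop:
x = 0.00 + 1 × 979.00/3 ≈ 326; y = 392.80 + 1 × 1566.40/3 ≈ 915.

x = 326 px, y = 915 px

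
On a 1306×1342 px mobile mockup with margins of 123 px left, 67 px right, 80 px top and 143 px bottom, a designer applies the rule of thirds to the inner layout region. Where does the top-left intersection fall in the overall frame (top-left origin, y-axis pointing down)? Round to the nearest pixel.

x = 495 px, y = 453 px

Content width = 1306 − 123 − 67 = 1116 px; content height = 1342 − 80 − 143 = 1119 px.
Top-left is one-third across and one-third down within the inner layout region.
x = 123 + 1 × 1116/3 = 123 + 372.00 ≈ 495
y = 80 + 1 × 1119/3 = 80 + 373.00 ≈ 453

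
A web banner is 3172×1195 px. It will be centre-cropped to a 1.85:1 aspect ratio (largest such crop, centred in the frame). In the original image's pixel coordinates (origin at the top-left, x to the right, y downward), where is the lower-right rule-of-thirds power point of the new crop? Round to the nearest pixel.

3172/1195 > 1.85/1, so the 1.85:1 crop keeps the full height 1195 and trims width to 1195 × 1.85/1 = 2210.75 px.
Left offset = (3172 − 2210.75)/2 = 480.62 px; top offset = 0.
Lower-right is two-thirds across and two-thirds down within the crop:
x = 480.62 + 2 × 2210.75/3 ≈ 1954; y = 0.00 + 2 × 1195.00/3 ≈ 797.

(1954, 797)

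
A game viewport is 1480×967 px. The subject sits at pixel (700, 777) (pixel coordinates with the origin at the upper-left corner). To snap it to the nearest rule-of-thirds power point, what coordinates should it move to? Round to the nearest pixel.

x = 493 px, y = 645 px

Third lines: x ∈ {493, 987}, y ∈ {322, 645}.
700 is closer to x = 493; 777 is closer to y = 645.
So the nearest intersection is the lower-left power point.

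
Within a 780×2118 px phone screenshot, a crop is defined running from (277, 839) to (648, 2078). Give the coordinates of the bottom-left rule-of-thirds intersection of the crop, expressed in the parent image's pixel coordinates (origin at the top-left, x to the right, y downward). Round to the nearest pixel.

x = 401 px, y = 1665 px

Crop width = 648 − 277 = 371 px; one third is 123.67 px.
Crop height = 2078 − 839 = 1239 px; one third is 413.00 px.
The bottom-left point is one-third across and two-thirds down within the crop:
x = 277 + 1 × 123.67 ≈ 401; y = 839 + 2 × 413.00 ≈ 1665.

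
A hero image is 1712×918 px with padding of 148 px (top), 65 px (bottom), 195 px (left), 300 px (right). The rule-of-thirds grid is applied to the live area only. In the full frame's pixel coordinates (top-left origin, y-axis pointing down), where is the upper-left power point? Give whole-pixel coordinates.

Content width = 1712 − 195 − 300 = 1217 px; content height = 918 − 148 − 65 = 705 px.
Upper-left is one-third across and one-third down within the live area.
x = 195 + 1 × 1217/3 = 195 + 405.67 ≈ 601
y = 148 + 1 × 705/3 = 148 + 235.00 ≈ 383

x = 601 px, y = 383 px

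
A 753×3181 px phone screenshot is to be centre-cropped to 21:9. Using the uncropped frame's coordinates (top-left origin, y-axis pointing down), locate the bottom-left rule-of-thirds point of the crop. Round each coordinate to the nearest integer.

(251, 1644)

753/3181 < 21/9, so the 21:9 crop keeps the full width 753 and trims height to 753 × 9/21 = 322.71 px.
Top offset = (3181 − 322.71)/2 = 1429.14 px; left offset = 0.
Bottom-left is one-third across and two-thirds down within the crop:
x = 0.00 + 1 × 753.00/3 ≈ 251; y = 1429.14 + 2 × 322.71/3 ≈ 1644.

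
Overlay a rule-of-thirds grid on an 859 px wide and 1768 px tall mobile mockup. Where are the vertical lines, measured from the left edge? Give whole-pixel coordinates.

859 / 3 = 286.33, so the vertical lines sit at one and two thirds of 859.

x = 286 px and x = 573 px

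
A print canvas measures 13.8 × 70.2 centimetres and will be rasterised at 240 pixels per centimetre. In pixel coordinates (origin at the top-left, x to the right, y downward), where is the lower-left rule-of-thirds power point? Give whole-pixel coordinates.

In pixels the canvas is 13.8 × 240 = 3312 wide and 70.2 × 240 = 16848 tall.
The lower-left point is one-third across and two-thirds down:
x = 1 × 3312/3 ≈ 1104; y = 2 × 16848/3 ≈ 11232.

x = 1104 px, y = 11232 px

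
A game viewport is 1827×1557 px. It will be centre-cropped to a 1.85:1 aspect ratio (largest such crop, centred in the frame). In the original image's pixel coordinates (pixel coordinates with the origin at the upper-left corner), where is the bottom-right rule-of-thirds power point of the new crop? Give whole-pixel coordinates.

(1218, 943)

1827/1557 < 1.85/1, so the 1.85:1 crop keeps the full width 1827 and trims height to 1827 × 1/1.85 = 987.57 px.
Top offset = (1557 − 987.57)/2 = 284.72 px; left offset = 0.
Bottom-right is two-thirds across and two-thirds down within the crop:
x = 0.00 + 2 × 1827.00/3 ≈ 1218; y = 284.72 + 2 × 987.57/3 ≈ 943.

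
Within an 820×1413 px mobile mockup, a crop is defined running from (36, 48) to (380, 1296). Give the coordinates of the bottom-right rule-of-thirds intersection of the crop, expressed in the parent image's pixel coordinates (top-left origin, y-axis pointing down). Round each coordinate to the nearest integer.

(265, 880)

Crop width = 380 − 36 = 344 px; one third is 114.67 px.
Crop height = 1296 − 48 = 1248 px; one third is 416.00 px.
The bottom-right point is two-thirds across and two-thirds down within the crop:
x = 36 + 2 × 114.67 ≈ 265; y = 48 + 2 × 416.00 ≈ 880.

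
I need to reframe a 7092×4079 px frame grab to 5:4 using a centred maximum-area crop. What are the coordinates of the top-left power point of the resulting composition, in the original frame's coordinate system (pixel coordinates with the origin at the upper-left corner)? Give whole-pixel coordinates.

(2696, 1360)

7092/4079 > 5/4, so the 5:4 crop keeps the full height 4079 and trims width to 4079 × 5/4 = 5098.75 px.
Left offset = (7092 − 5098.75)/2 = 996.62 px; top offset = 0.
Top-left is one-third across and one-third down within the crop:
x = 996.62 + 1 × 5098.75/3 ≈ 2696; y = 0.00 + 1 × 4079.00/3 ≈ 1360.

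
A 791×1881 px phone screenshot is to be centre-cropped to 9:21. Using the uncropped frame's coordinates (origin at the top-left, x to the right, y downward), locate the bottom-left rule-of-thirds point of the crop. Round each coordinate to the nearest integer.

791/1881 < 9/21, so the 9:21 crop keeps the full width 791 and trims height to 791 × 21/9 = 1845.67 px.
Top offset = (1881 − 1845.67)/2 = 17.67 px; left offset = 0.
Bottom-left is one-third across and two-thirds down within the crop:
x = 0.00 + 1 × 791.00/3 ≈ 264; y = 17.67 + 2 × 1845.67/3 ≈ 1248.

x = 264 px, y = 1248 px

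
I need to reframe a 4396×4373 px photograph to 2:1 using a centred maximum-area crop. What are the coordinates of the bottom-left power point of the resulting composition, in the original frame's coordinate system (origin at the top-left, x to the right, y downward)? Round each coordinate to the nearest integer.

x = 1465 px, y = 2553 px

4396/4373 < 2/1, so the 2:1 crop keeps the full width 4396 and trims height to 4396 × 1/2 = 2198.00 px.
Top offset = (4373 − 2198.00)/2 = 1087.50 px; left offset = 0.
Bottom-left is one-third across and two-thirds down within the crop:
x = 0.00 + 1 × 4396.00/3 ≈ 1465; y = 1087.50 + 2 × 2198.00/3 ≈ 2553.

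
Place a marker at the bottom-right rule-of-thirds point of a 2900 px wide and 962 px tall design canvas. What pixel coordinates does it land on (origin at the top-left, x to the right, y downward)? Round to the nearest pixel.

The bottom-right point sits two-thirds of the way across and two-thirds of the way down.
x = 2 × 2900/3 ≈ 1933; y = 2 × 962/3 ≈ 641.

(1933, 641)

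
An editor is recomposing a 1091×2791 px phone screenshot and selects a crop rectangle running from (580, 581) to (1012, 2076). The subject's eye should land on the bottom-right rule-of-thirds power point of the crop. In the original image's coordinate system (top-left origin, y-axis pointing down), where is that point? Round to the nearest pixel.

Crop width = 1012 − 580 = 432 px; one third is 144.00 px.
Crop height = 2076 − 581 = 1495 px; one third is 498.33 px.
The bottom-right point is two-thirds across and two-thirds down within the crop:
x = 580 + 2 × 144.00 ≈ 868; y = 581 + 2 × 498.33 ≈ 1578.

x = 868 px, y = 1578 px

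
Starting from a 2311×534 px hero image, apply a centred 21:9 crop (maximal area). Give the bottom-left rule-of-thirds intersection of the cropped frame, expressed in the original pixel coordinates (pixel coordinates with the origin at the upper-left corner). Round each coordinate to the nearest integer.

2311/534 > 21/9, so the 21:9 crop keeps the full height 534 and trims width to 534 × 21/9 = 1246.00 px.
Left offset = (2311 − 1246.00)/2 = 532.50 px; top offset = 0.
Bottom-left is one-third across and two-thirds down within the crop:
x = 532.50 + 1 × 1246.00/3 ≈ 948; y = 0.00 + 2 × 534.00/3 ≈ 356.

x = 948 px, y = 356 px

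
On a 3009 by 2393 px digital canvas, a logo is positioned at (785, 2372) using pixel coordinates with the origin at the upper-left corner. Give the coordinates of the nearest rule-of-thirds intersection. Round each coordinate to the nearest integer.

Third lines: x ∈ {1003, 2006}, y ∈ {798, 1595}.
785 is closer to x = 1003; 2372 is closer to y = 1595.
So the nearest intersection is the lower-left power point.

x = 1003 px, y = 1595 px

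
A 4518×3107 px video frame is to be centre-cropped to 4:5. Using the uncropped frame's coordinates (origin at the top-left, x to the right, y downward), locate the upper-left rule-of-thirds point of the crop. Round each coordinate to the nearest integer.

4518/3107 > 4/5, so the 4:5 crop keeps the full height 3107 and trims width to 3107 × 4/5 = 2485.60 px.
Left offset = (4518 − 2485.60)/2 = 1016.20 px; top offset = 0.
Upper-left is one-third across and one-third down within the crop:
x = 1016.20 + 1 × 2485.60/3 ≈ 1845; y = 0.00 + 1 × 3107.00/3 ≈ 1036.

x = 1845 px, y = 1036 px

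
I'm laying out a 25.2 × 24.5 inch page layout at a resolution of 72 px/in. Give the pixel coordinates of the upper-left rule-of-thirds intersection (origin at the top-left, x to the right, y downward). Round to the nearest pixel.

x = 605 px, y = 588 px

In pixels the canvas is 25.2 × 72 = 1814.4 wide and 24.5 × 72 = 1764 tall.
The upper-left point is one-third across and one-third down:
x = 1 × 1814.4/3 ≈ 605; y = 1 × 1764/3 ≈ 588.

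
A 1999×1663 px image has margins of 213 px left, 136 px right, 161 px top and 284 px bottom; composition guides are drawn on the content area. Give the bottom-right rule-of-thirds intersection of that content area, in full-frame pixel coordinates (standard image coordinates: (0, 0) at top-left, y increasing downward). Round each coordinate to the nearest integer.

Content width = 1999 − 213 − 136 = 1650 px; content height = 1663 − 161 − 284 = 1218 px.
Bottom-right is two-thirds across and two-thirds down within the content area.
x = 213 + 2 × 1650/3 = 213 + 1100.00 ≈ 1313
y = 161 + 2 × 1218/3 = 161 + 812.00 ≈ 973

(1313, 973)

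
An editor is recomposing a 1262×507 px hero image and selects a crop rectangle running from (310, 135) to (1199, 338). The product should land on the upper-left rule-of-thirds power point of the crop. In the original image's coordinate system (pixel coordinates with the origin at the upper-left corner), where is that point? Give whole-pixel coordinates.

Crop width = 1199 − 310 = 889 px; one third is 296.33 px.
Crop height = 338 − 135 = 203 px; one third is 67.67 px.
The upper-left point is one-third across and one-third down within the crop:
x = 310 + 1 × 296.33 ≈ 606; y = 135 + 1 × 67.67 ≈ 203.

x = 606 px, y = 203 px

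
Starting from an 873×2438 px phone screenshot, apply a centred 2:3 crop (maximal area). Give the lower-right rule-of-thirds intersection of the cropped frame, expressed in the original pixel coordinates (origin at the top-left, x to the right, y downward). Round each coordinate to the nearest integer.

(582, 1437)

873/2438 < 2/3, so the 2:3 crop keeps the full width 873 and trims height to 873 × 3/2 = 1309.50 px.
Top offset = (2438 − 1309.50)/2 = 564.25 px; left offset = 0.
Lower-right is two-thirds across and two-thirds down within the crop:
x = 0.00 + 2 × 873.00/3 ≈ 582; y = 564.25 + 2 × 1309.50/3 ≈ 1437.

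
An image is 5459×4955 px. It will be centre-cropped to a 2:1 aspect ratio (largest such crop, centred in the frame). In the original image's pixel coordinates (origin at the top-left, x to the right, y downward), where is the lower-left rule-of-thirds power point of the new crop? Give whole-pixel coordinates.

(1820, 2932)

5459/4955 < 2/1, so the 2:1 crop keeps the full width 5459 and trims height to 5459 × 1/2 = 2729.50 px.
Top offset = (4955 − 2729.50)/2 = 1112.75 px; left offset = 0.
Lower-left is one-third across and two-thirds down within the crop:
x = 0.00 + 1 × 5459.00/3 ≈ 1820; y = 1112.75 + 2 × 2729.50/3 ≈ 2932.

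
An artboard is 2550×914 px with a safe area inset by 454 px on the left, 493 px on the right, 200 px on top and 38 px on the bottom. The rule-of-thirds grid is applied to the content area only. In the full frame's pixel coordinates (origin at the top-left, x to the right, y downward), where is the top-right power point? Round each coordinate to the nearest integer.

x = 1523 px, y = 425 px

Content width = 2550 − 454 − 493 = 1603 px; content height = 914 − 200 − 38 = 676 px.
Top-right is two-thirds across and one-third down within the content area.
x = 454 + 2 × 1603/3 = 454 + 1068.67 ≈ 1523
y = 200 + 1 × 676/3 = 200 + 225.33 ≈ 425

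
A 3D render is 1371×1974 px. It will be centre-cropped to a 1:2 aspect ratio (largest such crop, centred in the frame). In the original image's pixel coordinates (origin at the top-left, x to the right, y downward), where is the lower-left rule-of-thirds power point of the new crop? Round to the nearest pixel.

1371/1974 > 1/2, so the 1:2 crop keeps the full height 1974 and trims width to 1974 × 1/2 = 987.00 px.
Left offset = (1371 − 987.00)/2 = 192.00 px; top offset = 0.
Lower-left is one-third across and two-thirds down within the crop:
x = 192.00 + 1 × 987.00/3 ≈ 521; y = 0.00 + 2 × 1974.00/3 ≈ 1316.

(521, 1316)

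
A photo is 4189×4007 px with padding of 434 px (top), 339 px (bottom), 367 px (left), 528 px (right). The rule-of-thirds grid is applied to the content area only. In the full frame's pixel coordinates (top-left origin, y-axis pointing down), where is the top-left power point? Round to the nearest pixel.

(1465, 1512)

Content width = 4189 − 367 − 528 = 3294 px; content height = 4007 − 434 − 339 = 3234 px.
Top-left is one-third across and one-third down within the content area.
x = 367 + 1 × 3294/3 = 367 + 1098.00 ≈ 1465
y = 434 + 1 × 3234/3 = 434 + 1078.00 ≈ 1512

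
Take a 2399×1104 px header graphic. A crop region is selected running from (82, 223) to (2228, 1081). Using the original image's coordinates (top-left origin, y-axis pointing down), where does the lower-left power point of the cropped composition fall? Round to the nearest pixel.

Crop width = 2228 − 82 = 2146 px; one third is 715.33 px.
Crop height = 1081 − 223 = 858 px; one third is 286.00 px.
The lower-left point is one-third across and two-thirds down within the crop:
x = 82 + 1 × 715.33 ≈ 797; y = 223 + 2 × 286.00 ≈ 795.

(797, 795)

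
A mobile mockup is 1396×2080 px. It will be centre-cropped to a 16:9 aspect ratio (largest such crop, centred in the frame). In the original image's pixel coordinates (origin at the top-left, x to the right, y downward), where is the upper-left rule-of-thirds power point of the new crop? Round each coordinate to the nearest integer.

1396/2080 < 16/9, so the 16:9 crop keeps the full width 1396 and trims height to 1396 × 9/16 = 785.25 px.
Top offset = (2080 − 785.25)/2 = 647.38 px; left offset = 0.
Upper-left is one-third across and one-third down within the crop:
x = 0.00 + 1 × 1396.00/3 ≈ 465; y = 647.38 + 1 × 785.25/3 ≈ 909.

(465, 909)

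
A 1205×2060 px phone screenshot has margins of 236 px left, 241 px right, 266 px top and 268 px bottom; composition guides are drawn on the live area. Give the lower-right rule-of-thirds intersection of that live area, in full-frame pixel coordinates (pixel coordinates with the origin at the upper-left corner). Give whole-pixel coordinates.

Content width = 1205 − 236 − 241 = 728 px; content height = 2060 − 266 − 268 = 1526 px.
Lower-right is two-thirds across and two-thirds down within the live area.
x = 236 + 2 × 728/3 = 236 + 485.33 ≈ 721
y = 266 + 2 × 1526/3 = 266 + 1017.33 ≈ 1283

(721, 1283)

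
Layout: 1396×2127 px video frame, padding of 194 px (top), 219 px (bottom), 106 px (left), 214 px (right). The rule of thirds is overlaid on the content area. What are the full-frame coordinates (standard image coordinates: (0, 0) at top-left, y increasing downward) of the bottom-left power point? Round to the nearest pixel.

Content width = 1396 − 106 − 214 = 1076 px; content height = 2127 − 194 − 219 = 1714 px.
Bottom-left is one-third across and two-thirds down within the content area.
x = 106 + 1 × 1076/3 = 106 + 358.67 ≈ 465
y = 194 + 2 × 1714/3 = 194 + 1142.67 ≈ 1337

x = 465 px, y = 1337 px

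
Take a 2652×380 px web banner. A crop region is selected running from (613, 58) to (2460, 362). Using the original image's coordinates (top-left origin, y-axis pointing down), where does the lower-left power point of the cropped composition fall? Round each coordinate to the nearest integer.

Crop width = 2460 − 613 = 1847 px; one third is 615.67 px.
Crop height = 362 − 58 = 304 px; one third is 101.33 px.
The lower-left point is one-third across and two-thirds down within the crop:
x = 613 + 1 × 615.67 ≈ 1229; y = 58 + 2 × 101.33 ≈ 261.

x = 1229 px, y = 261 px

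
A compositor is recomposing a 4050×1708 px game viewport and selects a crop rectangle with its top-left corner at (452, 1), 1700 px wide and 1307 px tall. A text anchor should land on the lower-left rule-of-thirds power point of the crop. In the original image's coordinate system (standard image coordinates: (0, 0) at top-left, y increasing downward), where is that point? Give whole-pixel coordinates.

One third of the crop width 1700 is 566.67 px.
One third of the crop height 1307 is 435.67 px.
The lower-left point is one-third across and two-thirds down within the crop:
x = 452 + 1 × 566.67 ≈ 1019; y = 1 + 2 × 435.67 ≈ 872.

x = 1019 px, y = 872 px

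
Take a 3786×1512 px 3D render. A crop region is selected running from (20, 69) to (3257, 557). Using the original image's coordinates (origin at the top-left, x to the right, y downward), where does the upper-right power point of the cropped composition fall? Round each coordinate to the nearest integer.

(2178, 232)

Crop width = 3257 − 20 = 3237 px; one third is 1079.00 px.
Crop height = 557 − 69 = 488 px; one third is 162.67 px.
The upper-right point is two-thirds across and one-third down within the crop:
x = 20 + 2 × 1079.00 ≈ 2178; y = 69 + 1 × 162.67 ≈ 232.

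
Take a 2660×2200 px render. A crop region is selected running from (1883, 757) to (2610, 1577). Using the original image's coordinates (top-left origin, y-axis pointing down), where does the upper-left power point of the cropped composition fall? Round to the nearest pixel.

Crop width = 2610 − 1883 = 727 px; one third is 242.33 px.
Crop height = 1577 − 757 = 820 px; one third is 273.33 px.
The upper-left point is one-third across and one-third down within the crop:
x = 1883 + 1 × 242.33 ≈ 2125; y = 757 + 1 × 273.33 ≈ 1030.

x = 2125 px, y = 1030 px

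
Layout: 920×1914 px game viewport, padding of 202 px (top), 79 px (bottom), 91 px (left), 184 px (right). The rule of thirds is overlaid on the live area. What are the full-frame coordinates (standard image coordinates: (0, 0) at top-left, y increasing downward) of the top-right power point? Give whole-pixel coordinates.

(521, 746)

Content width = 920 − 91 − 184 = 645 px; content height = 1914 − 202 − 79 = 1633 px.
Top-right is two-thirds across and one-third down within the live area.
x = 91 + 2 × 645/3 = 91 + 430.00 ≈ 521
y = 202 + 1 × 1633/3 = 202 + 544.33 ≈ 746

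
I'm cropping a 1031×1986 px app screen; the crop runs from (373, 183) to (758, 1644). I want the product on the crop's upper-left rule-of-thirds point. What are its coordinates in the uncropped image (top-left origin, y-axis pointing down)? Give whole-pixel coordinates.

(501, 670)

Crop width = 758 − 373 = 385 px; one third is 128.33 px.
Crop height = 1644 − 183 = 1461 px; one third is 487.00 px.
The upper-left point is one-third across and one-third down within the crop:
x = 373 + 1 × 128.33 ≈ 501; y = 183 + 1 × 487.00 ≈ 670.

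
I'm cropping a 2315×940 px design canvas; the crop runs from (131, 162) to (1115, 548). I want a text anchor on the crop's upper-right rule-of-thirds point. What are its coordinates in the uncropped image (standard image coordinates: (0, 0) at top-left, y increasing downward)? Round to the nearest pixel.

Crop width = 1115 − 131 = 984 px; one third is 328.00 px.
Crop height = 548 − 162 = 386 px; one third is 128.67 px.
The upper-right point is two-thirds across and one-third down within the crop:
x = 131 + 2 × 328.00 ≈ 787; y = 162 + 1 × 128.67 ≈ 291.

x = 787 px, y = 291 px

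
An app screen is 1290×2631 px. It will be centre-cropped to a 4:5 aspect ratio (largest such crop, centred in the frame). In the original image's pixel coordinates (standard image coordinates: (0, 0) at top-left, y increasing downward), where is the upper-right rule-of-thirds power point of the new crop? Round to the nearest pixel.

x = 860 px, y = 1047 px

1290/2631 < 4/5, so the 4:5 crop keeps the full width 1290 and trims height to 1290 × 5/4 = 1612.50 px.
Top offset = (2631 − 1612.50)/2 = 509.25 px; left offset = 0.
Upper-right is two-thirds across and one-third down within the crop:
x = 0.00 + 2 × 1290.00/3 ≈ 860; y = 509.25 + 1 × 1612.50/3 ≈ 1047.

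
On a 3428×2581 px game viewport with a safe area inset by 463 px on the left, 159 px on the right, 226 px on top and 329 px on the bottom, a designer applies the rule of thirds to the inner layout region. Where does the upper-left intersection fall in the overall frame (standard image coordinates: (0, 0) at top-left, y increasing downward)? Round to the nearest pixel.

Content width = 3428 − 463 − 159 = 2806 px; content height = 2581 − 226 − 329 = 2026 px.
Upper-left is one-third across and one-third down within the inner layout region.
x = 463 + 1 × 2806/3 = 463 + 935.33 ≈ 1398
y = 226 + 1 × 2026/3 = 226 + 675.33 ≈ 901

x = 1398 px, y = 901 px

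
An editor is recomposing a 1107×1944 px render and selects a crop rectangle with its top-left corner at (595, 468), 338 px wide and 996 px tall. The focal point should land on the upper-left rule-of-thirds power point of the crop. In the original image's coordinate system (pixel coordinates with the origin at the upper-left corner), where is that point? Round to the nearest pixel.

x = 708 px, y = 800 px

One third of the crop width 338 is 112.67 px.
One third of the crop height 996 is 332.00 px.
The upper-left point is one-third across and one-third down within the crop:
x = 595 + 1 × 112.67 ≈ 708; y = 468 + 1 × 332.00 ≈ 800.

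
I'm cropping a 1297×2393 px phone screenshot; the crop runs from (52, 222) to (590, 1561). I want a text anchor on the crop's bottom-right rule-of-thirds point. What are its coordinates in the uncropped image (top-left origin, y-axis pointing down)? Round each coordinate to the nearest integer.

Crop width = 590 − 52 = 538 px; one third is 179.33 px.
Crop height = 1561 − 222 = 1339 px; one third is 446.33 px.
The bottom-right point is two-thirds across and two-thirds down within the crop:
x = 52 + 2 × 179.33 ≈ 411; y = 222 + 2 × 446.33 ≈ 1115.

x = 411 px, y = 1115 px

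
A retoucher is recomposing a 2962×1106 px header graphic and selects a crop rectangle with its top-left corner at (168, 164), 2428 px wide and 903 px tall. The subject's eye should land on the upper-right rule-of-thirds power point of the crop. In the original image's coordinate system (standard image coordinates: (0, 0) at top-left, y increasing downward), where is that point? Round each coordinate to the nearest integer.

(1787, 465)

One third of the crop width 2428 is 809.33 px.
One third of the crop height 903 is 301.00 px.
The upper-right point is two-thirds across and one-third down within the crop:
x = 168 + 2 × 809.33 ≈ 1787; y = 164 + 1 × 301.00 ≈ 465.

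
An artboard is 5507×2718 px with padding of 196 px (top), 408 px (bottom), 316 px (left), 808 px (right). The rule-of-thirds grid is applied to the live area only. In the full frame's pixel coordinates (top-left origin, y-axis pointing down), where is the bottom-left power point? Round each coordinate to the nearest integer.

x = 1777 px, y = 1605 px

Content width = 5507 − 316 − 808 = 4383 px; content height = 2718 − 196 − 408 = 2114 px.
Bottom-left is one-third across and two-thirds down within the live area.
x = 316 + 1 × 4383/3 = 316 + 1461.00 ≈ 1777
y = 196 + 2 × 2114/3 = 196 + 1409.33 ≈ 1605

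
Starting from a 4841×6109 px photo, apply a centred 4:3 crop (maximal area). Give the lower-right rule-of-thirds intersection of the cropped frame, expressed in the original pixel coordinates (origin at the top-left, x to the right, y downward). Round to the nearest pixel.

x = 3227 px, y = 3660 px

4841/6109 < 4/3, so the 4:3 crop keeps the full width 4841 and trims height to 4841 × 3/4 = 3630.75 px.
Top offset = (6109 − 3630.75)/2 = 1239.12 px; left offset = 0.
Lower-right is two-thirds across and two-thirds down within the crop:
x = 0.00 + 2 × 4841.00/3 ≈ 3227; y = 1239.12 + 2 × 3630.75/3 ≈ 3660.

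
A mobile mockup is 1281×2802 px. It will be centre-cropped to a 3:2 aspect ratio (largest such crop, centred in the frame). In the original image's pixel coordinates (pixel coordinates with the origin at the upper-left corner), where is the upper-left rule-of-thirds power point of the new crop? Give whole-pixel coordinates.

1281/2802 < 3/2, so the 3:2 crop keeps the full width 1281 and trims height to 1281 × 2/3 = 854.00 px.
Top offset = (2802 − 854.00)/2 = 974.00 px; left offset = 0.
Upper-left is one-third across and one-third down within the crop:
x = 0.00 + 1 × 1281.00/3 ≈ 427; y = 974.00 + 1 × 854.00/3 ≈ 1259.

x = 427 px, y = 1259 px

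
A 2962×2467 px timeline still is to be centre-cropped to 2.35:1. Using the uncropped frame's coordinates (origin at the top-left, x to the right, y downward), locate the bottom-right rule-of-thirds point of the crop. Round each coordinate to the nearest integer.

2962/2467 < 2.35/1, so the 2.35:1 crop keeps the full width 2962 and trims height to 2962 × 1/2.35 = 1260.43 px.
Top offset = (2467 − 1260.43)/2 = 603.29 px; left offset = 0.
Bottom-right is two-thirds across and two-thirds down within the crop:
x = 0.00 + 2 × 2962.00/3 ≈ 1975; y = 603.29 + 2 × 1260.43/3 ≈ 1444.

(1975, 1444)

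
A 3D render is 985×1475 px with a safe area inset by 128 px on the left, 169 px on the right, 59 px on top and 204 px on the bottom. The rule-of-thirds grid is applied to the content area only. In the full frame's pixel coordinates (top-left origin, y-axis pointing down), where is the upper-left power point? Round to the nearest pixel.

Content width = 985 − 128 − 169 = 688 px; content height = 1475 − 59 − 204 = 1212 px.
Upper-left is one-third across and one-third down within the content area.
x = 128 + 1 × 688/3 = 128 + 229.33 ≈ 357
y = 59 + 1 × 1212/3 = 59 + 404.00 ≈ 463

(357, 463)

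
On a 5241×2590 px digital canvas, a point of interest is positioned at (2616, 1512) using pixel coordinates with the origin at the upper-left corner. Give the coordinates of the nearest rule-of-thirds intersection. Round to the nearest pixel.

(1747, 1727)

Third lines: x ∈ {1747, 3494}, y ∈ {863, 1727}.
2616 is closer to x = 1747; 1512 is closer to y = 1727.
So the nearest intersection is the lower-left power point.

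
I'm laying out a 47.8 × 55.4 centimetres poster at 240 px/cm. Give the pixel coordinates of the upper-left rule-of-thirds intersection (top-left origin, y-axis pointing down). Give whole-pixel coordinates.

x = 3824 px, y = 4432 px

In pixels the canvas is 47.8 × 240 = 11472 wide and 55.4 × 240 = 13296 tall.
The upper-left point is one-third across and one-third down:
x = 1 × 11472/3 ≈ 3824; y = 1 × 13296/3 ≈ 4432.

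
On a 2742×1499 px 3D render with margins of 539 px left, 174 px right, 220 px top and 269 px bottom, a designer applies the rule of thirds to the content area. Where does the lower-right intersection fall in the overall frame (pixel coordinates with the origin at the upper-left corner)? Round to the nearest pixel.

Content width = 2742 − 539 − 174 = 2029 px; content height = 1499 − 220 − 269 = 1010 px.
Lower-right is two-thirds across and two-thirds down within the content area.
x = 539 + 2 × 2029/3 = 539 + 1352.67 ≈ 1892
y = 220 + 2 × 1010/3 = 220 + 673.33 ≈ 893

x = 1892 px, y = 893 px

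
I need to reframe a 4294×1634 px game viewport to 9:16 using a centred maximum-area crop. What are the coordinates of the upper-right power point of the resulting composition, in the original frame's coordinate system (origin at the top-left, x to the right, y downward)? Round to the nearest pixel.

(2300, 545)

4294/1634 > 9/16, so the 9:16 crop keeps the full height 1634 and trims width to 1634 × 9/16 = 919.12 px.
Left offset = (4294 − 919.12)/2 = 1687.44 px; top offset = 0.
Upper-right is two-thirds across and one-third down within the crop:
x = 1687.44 + 2 × 919.12/3 ≈ 2300; y = 0.00 + 1 × 1634.00/3 ≈ 545.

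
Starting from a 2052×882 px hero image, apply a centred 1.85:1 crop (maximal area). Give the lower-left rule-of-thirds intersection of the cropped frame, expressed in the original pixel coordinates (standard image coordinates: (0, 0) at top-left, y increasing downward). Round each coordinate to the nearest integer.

x = 754 px, y = 588 px

2052/882 > 1.85/1, so the 1.85:1 crop keeps the full height 882 and trims width to 882 × 1.85/1 = 1631.70 px.
Left offset = (2052 − 1631.70)/2 = 210.15 px; top offset = 0.
Lower-left is one-third across and two-thirds down within the crop:
x = 210.15 + 1 × 1631.70/3 ≈ 754; y = 0.00 + 2 × 882.00/3 ≈ 588.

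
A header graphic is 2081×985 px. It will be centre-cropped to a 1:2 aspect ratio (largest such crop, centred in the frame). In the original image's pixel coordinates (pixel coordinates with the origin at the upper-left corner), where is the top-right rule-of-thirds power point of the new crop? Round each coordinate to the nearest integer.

x = 1123 px, y = 328 px

2081/985 > 1/2, so the 1:2 crop keeps the full height 985 and trims width to 985 × 1/2 = 492.50 px.
Left offset = (2081 − 492.50)/2 = 794.25 px; top offset = 0.
Top-right is two-thirds across and one-third down within the crop:
x = 794.25 + 2 × 492.50/3 ≈ 1123; y = 0.00 + 1 × 985.00/3 ≈ 328.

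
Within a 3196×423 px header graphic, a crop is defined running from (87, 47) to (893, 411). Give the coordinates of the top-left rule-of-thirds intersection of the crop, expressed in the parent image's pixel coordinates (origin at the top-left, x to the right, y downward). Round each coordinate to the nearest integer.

x = 356 px, y = 168 px

Crop width = 893 − 87 = 806 px; one third is 268.67 px.
Crop height = 411 − 47 = 364 px; one third is 121.33 px.
The top-left point is one-third across and one-third down within the crop:
x = 87 + 1 × 268.67 ≈ 356; y = 47 + 1 × 121.33 ≈ 168.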